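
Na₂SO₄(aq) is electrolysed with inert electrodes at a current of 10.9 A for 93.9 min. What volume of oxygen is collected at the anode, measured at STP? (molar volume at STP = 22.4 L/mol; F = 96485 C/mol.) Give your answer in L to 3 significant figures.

Charge passed = 10.9 × 5634 = 61410 C
Moles of electrons = 61410 / 96485 = 0.6365 mol
2H₂O → O₂ + 4H⁺ + 4e⁻, so n(O₂) = 0.6365 / 4 = 0.1591 mol
V = 0.1591 × 22.4 = 3.564 L

3.56 L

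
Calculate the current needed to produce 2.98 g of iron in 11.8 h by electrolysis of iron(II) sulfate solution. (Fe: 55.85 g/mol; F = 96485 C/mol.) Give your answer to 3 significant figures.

n(Fe) = 2.98 / 55.85 = 0.05336 mol
Fe²⁺ + 2e⁻ → Fe, so n(e⁻) = 2 × 0.05336 = 0.1067 mol
Q = 0.1067 × 96485 = 10290 C
I = Q / t = 10290 / 42480 s = 0.242 A

0.242 A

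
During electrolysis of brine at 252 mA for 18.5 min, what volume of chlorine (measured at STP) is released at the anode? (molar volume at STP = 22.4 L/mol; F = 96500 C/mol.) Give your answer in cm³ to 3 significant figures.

Q = 0.252 A × 1110 s = 279.7 C
n(e⁻) = Q/F = 279.7/96500 = 0.002898 mol
2Cl⁻ → Cl₂ + 2e⁻, so n(Cl₂) = 0.002898 / 2 = 0.001449 mol
V = 0.001449 × 22.4 = 0.03246 L
= 32.5 cm³

32.5 cm³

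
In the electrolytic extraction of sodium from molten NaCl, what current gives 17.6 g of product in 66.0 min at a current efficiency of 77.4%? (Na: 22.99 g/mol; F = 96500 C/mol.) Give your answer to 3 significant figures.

n(Na) = 17.6 / 22.99 = 0.7656 mol
Na⁺ + e⁻ → Na, so n(e⁻) = 0.7656 mol
Q = 0.7656 × 96500 / 0.774 = 95450 C
I = Q / t = 95450 / 3960 s = 24.1 A

24.1 A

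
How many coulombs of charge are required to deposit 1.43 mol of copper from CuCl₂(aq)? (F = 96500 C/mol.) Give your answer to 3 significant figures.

2.76×10^5 C

Cu²⁺ + 2e⁻ → Cu, so n(e⁻) = 2 × 1.43 = 2.860 mol
Q = 2.860 × 96500 = 2.760×10^5 C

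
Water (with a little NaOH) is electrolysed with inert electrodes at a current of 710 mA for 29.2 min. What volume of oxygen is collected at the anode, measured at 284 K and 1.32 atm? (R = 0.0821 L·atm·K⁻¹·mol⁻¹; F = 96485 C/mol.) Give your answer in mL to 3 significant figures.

56.9 mL

Q = It = 0.710 × 1752 = 1244 C
n(e⁻) = 1244 / 96485 = 0.01289 mol
2H₂O → O₂ + 4H⁺ + 4e⁻, so n(O₂) = 0.01289 / 4 = 0.003223 mol
V = nRT/P = 0.003223 × 0.0821 × 284 / 1.32 = 0.05693 L
= 56.9 mL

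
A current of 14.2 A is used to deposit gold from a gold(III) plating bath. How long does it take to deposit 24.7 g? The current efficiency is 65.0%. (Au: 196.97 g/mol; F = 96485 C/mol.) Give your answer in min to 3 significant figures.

65.5 min

n(Au) = 24.7 / 196.97 = 0.1254 mol
Au³⁺ + 3e⁻ → Au, so n(e⁻) = 3 × 0.1254 = 0.3762 mol
Q = 0.3762 × 96485 / 0.650 = 55840 C
t = Q / I = 55840 / 14.2 = 3932 s = 65.5 min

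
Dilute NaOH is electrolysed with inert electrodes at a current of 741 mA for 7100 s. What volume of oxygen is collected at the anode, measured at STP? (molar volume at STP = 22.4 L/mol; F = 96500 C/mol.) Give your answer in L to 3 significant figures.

Charge passed = 0.741 × 7100 = 5261 C
Moles of electrons = 5261 / 96500 = 0.05452 mol
2H₂O → O₂ + 4H⁺ + 4e⁻, so n(O₂) = 0.05452 / 4 = 0.01363 mol
V = 0.01363 × 22.4 = 0.3053 L

0.305 L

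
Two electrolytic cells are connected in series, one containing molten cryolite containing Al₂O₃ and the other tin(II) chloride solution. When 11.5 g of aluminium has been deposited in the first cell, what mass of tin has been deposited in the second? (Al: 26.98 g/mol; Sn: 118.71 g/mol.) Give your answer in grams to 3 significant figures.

75.9 g

n(Al) = 11.5 / 26.98 = 0.4262 mol
Al³⁺ + 3e⁻ → Al, so n(e⁻) = 3 × 0.4262 = 1.279 mol
Since the cells are in series, n(e⁻) in the Sn cell is also 1.279 mol.
Sn²⁺ + 2e⁻ → Sn, so n(Sn) = 1.279 / 2 = 0.6395 mol
m(Sn) = 0.6395 × 118.71 = 75.9 g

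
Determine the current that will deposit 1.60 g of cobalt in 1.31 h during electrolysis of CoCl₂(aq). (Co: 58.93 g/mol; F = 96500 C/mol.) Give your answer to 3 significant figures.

n(Co) = 1.60 / 58.93 = 0.02715 mol
Co²⁺ + 2e⁻ → Co, so n(e⁻) = 2 × 0.02715 = 0.05430 mol
Q = 0.05430 × 96500 = 5240 C
I = Q / t = 5240 / 4716 s = 1.11 A

1.11 A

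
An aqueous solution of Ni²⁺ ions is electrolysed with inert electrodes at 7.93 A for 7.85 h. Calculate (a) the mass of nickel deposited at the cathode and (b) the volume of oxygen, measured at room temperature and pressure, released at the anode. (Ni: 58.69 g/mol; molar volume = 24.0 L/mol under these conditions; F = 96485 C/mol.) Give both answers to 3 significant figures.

Q = 7.93 × 28260 = 2.241×10^5 C; n(e⁻) = 2.241×10^5 / 96485 = 2.323 mol
Cathode: Ni²⁺ + 2e⁻ → Ni → n(Ni) = 2.323/2 = 1.162 mol → 68.2 g
Anode: 2H₂O → O₂ + 4H⁺ + 4e⁻ → n(O₂) = 2.323/4 = 0.5808 mol → 13.9 L

68.2 g Ni; 13.9 L O₂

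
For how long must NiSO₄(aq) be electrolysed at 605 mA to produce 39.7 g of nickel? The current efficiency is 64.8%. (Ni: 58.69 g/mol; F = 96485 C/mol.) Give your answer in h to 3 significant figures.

92.5 h

n(Ni) = 39.7 / 58.69 = 0.6764 mol
Ni²⁺ + 2e⁻ → Ni, so n(e⁻) = 2 × 0.6764 = 1.353 mol
Q = 1.353 × 96485 / 0.648 = 2.015×10^5 C
t = Q / I = 2.015×10^5 / 0.605 = 3.331×10^5 s = 92.5 h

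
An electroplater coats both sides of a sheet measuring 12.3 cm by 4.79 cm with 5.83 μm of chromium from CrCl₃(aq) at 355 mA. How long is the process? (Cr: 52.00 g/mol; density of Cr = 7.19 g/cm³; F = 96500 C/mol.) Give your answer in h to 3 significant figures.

Plated area = 2 × 12.3 × 4.79 = 117.8 cm²
Volume = 117.8 × 5.83×10⁻⁴ cm = 0.06868 cm³
m(Cr) = 0.06868 × 7.19 = 0.4938 g
n(Cr) = 0.4938 / 52.00 = 0.009496 mol; n(e⁻) = 3 × 0.009496 = 0.02849 mol
Q = 0.02849 × 96500 = 2749 C
t = 2749 / 0.355 = 7744 s = 2.15 h

2.15 h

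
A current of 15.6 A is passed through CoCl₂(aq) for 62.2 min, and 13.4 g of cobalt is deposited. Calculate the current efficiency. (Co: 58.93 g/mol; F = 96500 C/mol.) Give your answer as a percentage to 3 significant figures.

Q = 15.6 × 3732 = 58220 C
n(e⁻) = 58220 / 96500 = 0.6033 mol
Co²⁺ + 2e⁻ → Co, so theoretical n(Co) = 0.3017 mol → 17.78 g
Efficiency = 13.4 / 17.78 = 0.7537 = 75.4%

75.4%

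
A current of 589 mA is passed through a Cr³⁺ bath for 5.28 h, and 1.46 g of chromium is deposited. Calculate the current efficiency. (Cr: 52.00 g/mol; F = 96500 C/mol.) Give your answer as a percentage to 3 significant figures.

Q = 0.589 × 19008 = 11200 C
n(e⁻) = 11200 / 96500 = 0.1161 mol
Cr³⁺ + 3e⁻ → Cr, so theoretical n(Cr) = 0.03870 mol → 2.012 g
Efficiency = 1.46 / 2.012 = 0.7256 = 72.6%

72.6%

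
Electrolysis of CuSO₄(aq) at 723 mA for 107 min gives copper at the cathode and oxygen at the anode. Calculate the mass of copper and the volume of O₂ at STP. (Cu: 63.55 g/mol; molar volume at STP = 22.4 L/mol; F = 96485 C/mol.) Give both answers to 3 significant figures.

Q = 0.723 × 6420 = 4642 C; n(e⁻) = 4642 / 96485 = 0.04811 mol
Cathode: Cu²⁺ + 2e⁻ → Cu → n(Cu) = 0.04811/2 = 0.02406 mol → 1.53 g
Anode: 2H₂O → O₂ + 4H⁺ + 4e⁻ → n(O₂) = 0.04811/4 = 0.01203 mol → 0.269 L

1.53 g Cu; 0.269 L O₂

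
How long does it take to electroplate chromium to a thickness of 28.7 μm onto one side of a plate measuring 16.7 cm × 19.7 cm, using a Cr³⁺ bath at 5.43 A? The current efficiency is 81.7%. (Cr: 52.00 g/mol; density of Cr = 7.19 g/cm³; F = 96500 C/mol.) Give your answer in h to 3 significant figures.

2.37 h

Plated area = 16.7 × 19.7 = 329.0 cm²
Volume = 329.0 × 28.7×10⁻⁴ cm = 0.9442 cm³
m(Cr) = 0.9442 × 7.19 = 6.789 g
n(Cr) = 6.789 / 52.00 = 0.1306 mol; n(e⁻) = 3 × 0.1306 = 0.3918 mol
Q = 0.3918 × 96500 / 0.817 = 46280 C
t = 46280 / 5.43 = 8523 s = 2.37 h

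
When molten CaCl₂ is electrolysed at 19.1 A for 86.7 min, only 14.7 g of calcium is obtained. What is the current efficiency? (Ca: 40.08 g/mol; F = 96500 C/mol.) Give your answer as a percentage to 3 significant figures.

Q = 19.1 × 5202 = 99360 C
n(e⁻) = 99360 / 96500 = 1.030 mol
Ca²⁺ + 2e⁻ → Ca, so theoretical n(Ca) = 0.5150 mol → 20.64 g
Efficiency = 14.7 / 20.64 = 0.7122 = 71.2%

71.2%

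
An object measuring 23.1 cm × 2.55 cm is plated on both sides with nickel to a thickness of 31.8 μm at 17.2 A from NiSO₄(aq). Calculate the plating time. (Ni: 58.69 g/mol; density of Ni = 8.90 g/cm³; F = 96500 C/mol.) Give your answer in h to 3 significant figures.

0.177 h

Plated area = 2 × 23.1 × 2.55 = 117.8 cm²
Volume = 117.8 × 31.8×10⁻⁴ cm = 0.3746 cm³
m(Ni) = 0.3746 × 8.90 = 3.334 g
n(Ni) = 3.334 / 58.69 = 0.05681 mol; n(e⁻) = 2 × 0.05681 = 0.1136 mol
Q = 0.1136 × 96500 = 10960 C
t = 10960 / 17.2 = 637.2 s = 0.177 h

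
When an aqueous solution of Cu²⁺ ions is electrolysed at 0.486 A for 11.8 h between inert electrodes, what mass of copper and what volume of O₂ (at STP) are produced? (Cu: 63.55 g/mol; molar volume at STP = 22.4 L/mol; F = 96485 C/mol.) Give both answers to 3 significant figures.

6.80 g Cu; 1.20 L O₂

Q = 0.486 × 42480 = 20650 C; n(e⁻) = 20650 / 96485 = 0.2140 mol
Cathode: Cu²⁺ + 2e⁻ → Cu → n(Cu) = 0.2140/2 = 0.1070 mol → 6.80 g
Anode: 2H₂O → O₂ + 4H⁺ + 4e⁻ → n(O₂) = 0.2140/4 = 0.05350 mol → 1.20 L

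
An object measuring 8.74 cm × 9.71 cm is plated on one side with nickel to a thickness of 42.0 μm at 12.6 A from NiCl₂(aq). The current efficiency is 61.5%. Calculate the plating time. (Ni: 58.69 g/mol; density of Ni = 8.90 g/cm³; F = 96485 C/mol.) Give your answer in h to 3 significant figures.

Plated area = 8.74 × 9.71 = 84.87 cm²
Volume = 84.87 × 42.0×10⁻⁴ cm = 0.3565 cm³
m(Ni) = 0.3565 × 8.90 = 3.173 g
n(Ni) = 3.173 / 58.69 = 0.05406 mol; n(e⁻) = 2 × 0.05406 = 0.1081 mol
Q = 0.1081 × 96485 / 0.615 = 16960 C
t = 16960 / 12.6 = 1346 s = 0.374 h

0.374 h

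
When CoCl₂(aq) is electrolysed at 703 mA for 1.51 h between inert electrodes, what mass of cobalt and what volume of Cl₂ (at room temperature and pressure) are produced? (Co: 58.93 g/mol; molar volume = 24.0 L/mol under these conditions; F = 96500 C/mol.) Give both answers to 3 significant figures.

1.17 g Co; 0.475 L Cl₂

Q = 0.703 × 5436 = 3822 C; n(e⁻) = 3822 / 96500 = 0.03961 mol
Cathode: Co²⁺ + 2e⁻ → Co → n(Co) = 0.03961/2 = 0.01981 mol → 1.17 g
Anode: 2Cl⁻ → Cl₂ + 2e⁻ → n(Cl₂) = 0.03961/2 = 0.01981 mol → 0.475 L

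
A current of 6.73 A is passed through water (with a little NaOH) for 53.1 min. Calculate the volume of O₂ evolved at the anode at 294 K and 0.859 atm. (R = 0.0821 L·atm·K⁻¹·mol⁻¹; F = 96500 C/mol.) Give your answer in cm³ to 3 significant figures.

Q = 6.73 A × 3186 s = 21440 C
n(e⁻) = 21440 / 96500 = 0.2222 mol
2H₂O → O₂ + 4H⁺ + 4e⁻, so n(O₂) = 0.2222 / 4 = 0.05555 mol
V = nRT/P = 0.05555 × 0.0821 × 294 / 0.859 = 1.561 L
= 1560 cm³

1560 cm³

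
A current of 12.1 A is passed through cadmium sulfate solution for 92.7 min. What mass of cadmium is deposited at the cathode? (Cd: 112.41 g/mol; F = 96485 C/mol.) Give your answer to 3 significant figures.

39.2 g

Charge passed = 12.1 × 5562 = 67300 C
n(e⁻) = Q/F = 67300/96485 = 0.6975 mol
Cd²⁺ + 2e⁻ → Cd, so n(Cd) = 0.6975 / 2 = 0.3488 mol
m = 0.3488 × 112.41 = 39.2 g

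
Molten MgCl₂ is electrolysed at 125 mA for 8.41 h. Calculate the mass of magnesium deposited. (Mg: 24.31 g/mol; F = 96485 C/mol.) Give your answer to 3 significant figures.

0.477 g

Q = 0.125 A × 30276 s = 3785 C
n(e⁻) = 3785 / 96485 = 0.03923 mol
Mg²⁺ + 2e⁻ → Mg, so n(Mg) = 0.03923 / 2 = 0.01962 mol
m = 0.01962 × 24.31 = 0.477 g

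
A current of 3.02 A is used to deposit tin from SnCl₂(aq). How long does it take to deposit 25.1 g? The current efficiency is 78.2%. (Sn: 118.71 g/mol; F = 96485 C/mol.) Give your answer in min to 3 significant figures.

288 min

n(Sn) = 25.1 / 118.71 = 0.2114 mol
Sn²⁺ + 2e⁻ → Sn, so n(e⁻) = 2 × 0.2114 = 0.4228 mol
Q = 0.4228 × 96485 / 0.782 = 52170 C
t = Q / I = 52170 / 3.02 = 17270 s = 288 min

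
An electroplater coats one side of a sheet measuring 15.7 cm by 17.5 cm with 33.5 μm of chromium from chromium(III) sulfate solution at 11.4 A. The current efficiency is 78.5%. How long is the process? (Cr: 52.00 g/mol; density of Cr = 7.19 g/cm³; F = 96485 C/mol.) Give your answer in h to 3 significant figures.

Plated area = 15.7 × 17.5 = 274.8 cm²
Volume = 274.8 × 33.5×10⁻⁴ cm = 0.9206 cm³
m(Cr) = 0.9206 × 7.19 = 6.619 g
n(Cr) = 6.619 / 52.00 = 0.1273 mol; n(e⁻) = 3 × 0.1273 = 0.3819 mol
Q = 0.3819 × 96485 / 0.785 = 46940 C
t = 46940 / 11.4 = 4118 s = 1.14 h

1.14 h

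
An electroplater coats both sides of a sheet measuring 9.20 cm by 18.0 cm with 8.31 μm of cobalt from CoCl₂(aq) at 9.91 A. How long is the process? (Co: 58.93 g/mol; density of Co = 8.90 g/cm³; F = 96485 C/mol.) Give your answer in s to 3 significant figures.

Plated area = 2 × 9.20 × 18.0 = 331.2 cm²
Volume = 331.2 × 8.31×10⁻⁴ cm = 0.2752 cm³
m(Co) = 0.2752 × 8.90 = 2.449 g
n(Co) = 2.449 / 58.93 = 0.04156 mol; n(e⁻) = 2 × 0.04156 = 0.08312 mol
Q = 0.08312 × 96485 = 8020 C
t = 8020 / 9.91 = 809.3 s

809 s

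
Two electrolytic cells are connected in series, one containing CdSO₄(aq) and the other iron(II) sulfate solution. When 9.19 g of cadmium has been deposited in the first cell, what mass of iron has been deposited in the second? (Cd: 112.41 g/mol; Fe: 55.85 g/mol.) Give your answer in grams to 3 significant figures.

n(Cd) = 9.19 / 112.41 = 0.08175 mol
Cd²⁺ + 2e⁻ → Cd, so n(e⁻) = 2 × 0.08175 = 0.1635 mol
Since the cells are in series, n(e⁻) in the Fe cell is also 0.1635 mol.
Fe²⁺ + 2e⁻ → Fe, so n(Fe) = 0.1635 / 2 = 0.08175 mol
m(Fe) = 0.08175 × 55.85 = 4.57 g

4.57 g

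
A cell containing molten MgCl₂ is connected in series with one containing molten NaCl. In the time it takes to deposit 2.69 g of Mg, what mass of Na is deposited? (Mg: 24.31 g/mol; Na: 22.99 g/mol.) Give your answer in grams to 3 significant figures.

n(Mg) = 2.69 / 24.31 = 0.1107 mol
Mg²⁺ + 2e⁻ → Mg, so n(e⁻) = 2 × 0.1107 = 0.2214 mol
The cells are in series, so the same charge (and hence the same n(e⁻) = 0.2214 mol) passes through both.
Na⁺ + e⁻ → Na, so n(Na) = 0.2214 mol
m(Na) = 0.2214 × 22.99 = 5.09 g

5.09 g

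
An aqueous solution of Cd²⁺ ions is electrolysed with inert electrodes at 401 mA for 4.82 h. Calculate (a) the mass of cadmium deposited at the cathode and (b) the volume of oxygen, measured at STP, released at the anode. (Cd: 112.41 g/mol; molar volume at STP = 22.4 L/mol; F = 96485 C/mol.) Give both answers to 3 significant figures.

4.05 g Cd; 0.404 L O₂

Q = 0.401 × 17352 = 6958 C; n(e⁻) = 6958 / 96485 = 0.07211 mol
Cathode: Cd²⁺ + 2e⁻ → Cd → n(Cd) = 0.07211/2 = 0.03606 mol → 4.05 g
Anode: 2H₂O → O₂ + 4H⁺ + 4e⁻ → n(O₂) = 0.07211/4 = 0.01803 mol → 0.404 L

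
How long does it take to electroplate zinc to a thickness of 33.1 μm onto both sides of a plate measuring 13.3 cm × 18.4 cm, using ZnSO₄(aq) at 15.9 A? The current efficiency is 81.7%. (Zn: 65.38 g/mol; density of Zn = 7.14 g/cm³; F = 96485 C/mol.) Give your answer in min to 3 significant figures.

Plated area = 2 × 13.3 × 18.4 = 489.4 cm²
Volume = 489.4 × 33.1×10⁻⁴ cm = 1.620 cm³
m(Zn) = 1.620 × 7.14 = 11.57 g
n(Zn) = 11.57 / 65.38 = 0.1770 mol; n(e⁻) = 2 × 0.1770 = 0.3540 mol
Q = 0.3540 × 96485 / 0.817 = 41810 C
t = 41810 / 15.9 = 2630 s = 43.8 min

43.8 min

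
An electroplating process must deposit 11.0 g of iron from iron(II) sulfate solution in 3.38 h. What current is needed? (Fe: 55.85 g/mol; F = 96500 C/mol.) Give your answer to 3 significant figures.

n(Fe) = 11.0 / 55.85 = 0.1970 mol
Fe²⁺ + 2e⁻ → Fe, so n(e⁻) = 2 × 0.1970 = 0.3940 mol
Q = 0.3940 × 96500 = 38020 C
I = Q / t = 38020 / 12168 s = 3.12 A

3.12 A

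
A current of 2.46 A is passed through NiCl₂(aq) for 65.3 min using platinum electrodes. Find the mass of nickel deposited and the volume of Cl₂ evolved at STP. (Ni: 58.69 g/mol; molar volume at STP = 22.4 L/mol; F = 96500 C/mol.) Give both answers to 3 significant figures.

Q = 2.46 × 3918 = 9638 C; n(e⁻) = 9638 / 96500 = 0.09988 mol
Cathode: Ni²⁺ + 2e⁻ → Ni → n(Ni) = 0.09988/2 = 0.04994 mol → 2.93 g
Anode: 2Cl⁻ → Cl₂ + 2e⁻ → n(Cl₂) = 0.09988/2 = 0.04994 mol → 1.12 L

2.93 g Ni; 1.12 L Cl₂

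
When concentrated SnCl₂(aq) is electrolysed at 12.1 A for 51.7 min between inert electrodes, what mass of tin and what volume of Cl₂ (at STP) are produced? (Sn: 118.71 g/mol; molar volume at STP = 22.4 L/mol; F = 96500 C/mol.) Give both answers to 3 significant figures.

23.1 g Sn; 4.36 L Cl₂

Q = 12.1 × 3102 = 37530 C; n(e⁻) = 37530 / 96500 = 0.3889 mol
Cathode: Sn²⁺ + 2e⁻ → Sn → n(Sn) = 0.3889/2 = 0.1945 mol → 23.1 g
Anode: 2Cl⁻ → Cl₂ + 2e⁻ → n(Cl₂) = 0.3889/2 = 0.1945 mol → 4.36 L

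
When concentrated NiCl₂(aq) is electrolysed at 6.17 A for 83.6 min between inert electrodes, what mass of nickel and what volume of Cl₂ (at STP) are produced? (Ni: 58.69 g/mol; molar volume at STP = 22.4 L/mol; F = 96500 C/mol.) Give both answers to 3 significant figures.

9.41 g Ni; 3.59 L Cl₂

Q = 6.17 × 5016 = 30950 C; n(e⁻) = 30950 / 96500 = 0.3207 mol
Cathode: Ni²⁺ + 2e⁻ → Ni → n(Ni) = 0.3207/2 = 0.1604 mol → 9.41 g
Anode: 2Cl⁻ → Cl₂ + 2e⁻ → n(Cl₂) = 0.3207/2 = 0.1604 mol → 3.59 L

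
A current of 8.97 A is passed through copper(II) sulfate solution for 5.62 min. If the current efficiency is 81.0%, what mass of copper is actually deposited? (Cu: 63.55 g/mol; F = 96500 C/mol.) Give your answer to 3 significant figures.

0.807 g

Q = 8.97 × 337.2 = 3025 C
n(e⁻) = 3025 / 96500 = 0.03135 mol
Cu²⁺ + 2e⁻ → Cu, so theoretical m(Cu) = 0.01568 × 63.55 = 0.9965 g
Actual mass = 81.0% × 0.9965 = 0.807 g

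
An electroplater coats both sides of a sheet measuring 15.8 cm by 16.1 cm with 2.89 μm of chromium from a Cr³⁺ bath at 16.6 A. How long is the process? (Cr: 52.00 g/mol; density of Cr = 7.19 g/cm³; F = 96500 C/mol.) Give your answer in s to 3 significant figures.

355 s

Plated area = 2 × 15.8 × 16.1 = 508.8 cm²
Volume = 508.8 × 2.89×10⁻⁴ cm = 0.1470 cm³
m(Cr) = 0.1470 × 7.19 = 1.057 g
n(Cr) = 1.057 / 52.00 = 0.02033 mol; n(e⁻) = 3 × 0.02033 = 0.06099 mol
Q = 0.06099 × 96500 = 5886 C
t = 5886 / 16.6 = 354.6 s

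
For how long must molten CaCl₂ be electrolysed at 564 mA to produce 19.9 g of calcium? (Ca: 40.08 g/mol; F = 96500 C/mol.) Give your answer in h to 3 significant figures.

n(Ca) = 19.9 / 40.08 = 0.4965 mol
Ca²⁺ + 2e⁻ → Ca, so n(e⁻) = 2 × 0.4965 = 0.9930 mol
Q = 0.9930 × 96500 = 95820 C
t = Q / I = 95820 / 0.564 = 1.699×10^5 s = 47.2 h

47.2 h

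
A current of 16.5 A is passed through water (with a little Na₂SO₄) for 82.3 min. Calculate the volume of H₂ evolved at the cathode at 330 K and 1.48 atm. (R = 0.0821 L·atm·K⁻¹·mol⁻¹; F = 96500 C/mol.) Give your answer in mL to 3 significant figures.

Charge passed = 16.5 × 4938 = 81480 C
n(e⁻) = 81480 / 96500 = 0.8444 mol
2H⁺ + 2e⁻ → H₂, so n(H₂) = 0.8444 / 2 = 0.4222 mol
V = nRT/P = 0.4222 × 0.0821 × 330 / 1.48 = 7.729 L
= 7730 mL

7730 mL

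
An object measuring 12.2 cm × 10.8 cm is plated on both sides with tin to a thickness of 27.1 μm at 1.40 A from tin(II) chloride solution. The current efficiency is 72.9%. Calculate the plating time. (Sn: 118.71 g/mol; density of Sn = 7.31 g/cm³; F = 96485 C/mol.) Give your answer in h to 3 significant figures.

2.31 h

Plated area = 2 × 12.2 × 10.8 = 263.5 cm²
Volume = 263.5 × 27.1×10⁻⁴ cm = 0.7141 cm³
m(Sn) = 0.7141 × 7.31 = 5.220 g
n(Sn) = 5.220 / 118.71 = 0.04397 mol; n(e⁻) = 2 × 0.04397 = 0.08794 mol
Q = 0.08794 × 96485 / 0.729 = 11640 C
t = 11640 / 1.40 = 8314 s = 2.31 h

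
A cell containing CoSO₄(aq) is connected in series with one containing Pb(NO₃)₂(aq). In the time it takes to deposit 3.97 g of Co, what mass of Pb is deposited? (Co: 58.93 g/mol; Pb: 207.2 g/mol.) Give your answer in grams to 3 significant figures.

14.0 g

n(Co) = 3.97 / 58.93 = 0.06737 mol
Co²⁺ + 2e⁻ → Co, so n(e⁻) = 2 × 0.06737 = 0.1347 mol
Since the cells are in series, n(e⁻) in the Pb cell is also 0.1347 mol.
Pb²⁺ + 2e⁻ → Pb, so n(Pb) = 0.1347 / 2 = 0.06735 mol
m(Pb) = 0.06735 × 207.2 = 14.0 g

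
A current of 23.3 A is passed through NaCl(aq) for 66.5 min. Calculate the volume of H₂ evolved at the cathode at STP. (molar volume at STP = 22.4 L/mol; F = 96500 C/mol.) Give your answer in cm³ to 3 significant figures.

10800 cm³

Charge passed = 23.3 × 3990 = 92970 C
Moles of electrons = 92970 / 96500 = 0.9634 mol
2H⁺ + 2e⁻ → H₂, so n(H₂) = 0.9634 / 2 = 0.4817 mol
V = 0.4817 × 22.4 = 10.79 L
= 10800 cm³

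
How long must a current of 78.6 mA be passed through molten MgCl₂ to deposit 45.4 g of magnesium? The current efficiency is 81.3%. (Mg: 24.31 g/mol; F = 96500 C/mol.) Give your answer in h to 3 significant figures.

n(Mg) = 45.4 / 24.31 = 1.868 mol
Mg²⁺ + 2e⁻ → Mg, so n(e⁻) = 2 × 1.868 = 3.736 mol
Q = 3.736 × 96500 / 0.813 = 4.434×10^5 C
t = Q / I = 4.434×10^5 / 0.0786 = 5.641×10^6 s = 1570 h

1570 h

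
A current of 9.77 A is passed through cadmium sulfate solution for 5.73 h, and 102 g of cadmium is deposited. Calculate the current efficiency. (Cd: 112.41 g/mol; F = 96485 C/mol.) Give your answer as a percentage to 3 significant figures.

Q = 9.77 × 20628 = 2.015×10^5 C
n(e⁻) = 2.015×10^5 / 96485 = 2.088 mol
Cd²⁺ + 2e⁻ → Cd, so theoretical n(Cd) = 1.044 mol → 117.4 g
Efficiency = 102 / 117.4 = 0.8688 = 86.9%

86.9%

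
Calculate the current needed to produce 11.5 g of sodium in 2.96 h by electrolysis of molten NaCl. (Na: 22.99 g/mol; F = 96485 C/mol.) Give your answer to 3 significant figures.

n(Na) = 11.5 / 22.99 = 0.5002 mol
Na⁺ + e⁻ → Na, so n(e⁻) = 0.5002 mol
Q = 0.5002 × 96485 = 48260 C
I = Q / t = 48260 / 10656 s = 4.53 A

4.53 A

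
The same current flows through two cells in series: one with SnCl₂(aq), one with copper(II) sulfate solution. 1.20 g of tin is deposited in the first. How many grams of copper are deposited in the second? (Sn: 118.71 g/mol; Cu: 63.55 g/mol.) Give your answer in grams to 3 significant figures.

n(Sn) = 1.20 / 118.71 = 0.01011 mol
Sn²⁺ + 2e⁻ → Sn, so n(e⁻) = 2 × 0.01011 = 0.02022 mol
Same current for the same time ⇒ same n(e⁻) = 0.02022 mol in both cells.
Cu²⁺ + 2e⁻ → Cu, so n(Cu) = 0.02022 / 2 = 0.01011 mol
m(Cu) = 0.01011 × 63.55 = 0.642 g

0.642 g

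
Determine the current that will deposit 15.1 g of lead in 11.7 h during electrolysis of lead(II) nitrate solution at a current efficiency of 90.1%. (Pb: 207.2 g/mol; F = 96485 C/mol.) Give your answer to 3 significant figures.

0.371 A

n(Pb) = 15.1 / 207.2 = 0.07288 mol
Pb²⁺ + 2e⁻ → Pb, so n(e⁻) = 2 × 0.07288 = 0.1458 mol
Q = 0.1458 × 96485 / 0.901 = 15610 C
I = Q / t = 15610 / 42120 s = 0.371 A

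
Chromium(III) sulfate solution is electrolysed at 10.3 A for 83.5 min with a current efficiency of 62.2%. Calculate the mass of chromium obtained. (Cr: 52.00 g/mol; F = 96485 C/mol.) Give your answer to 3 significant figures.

5.77 g

Q = 10.3 × 5010 = 51600 C
n(e⁻) = 51600 / 96485 = 0.5348 mol
Cr³⁺ + 3e⁻ → Cr, so theoretical m(Cr) = 0.1783 × 52.00 = 9.272 g
Actual mass = 62.2% × 9.272 = 5.77 g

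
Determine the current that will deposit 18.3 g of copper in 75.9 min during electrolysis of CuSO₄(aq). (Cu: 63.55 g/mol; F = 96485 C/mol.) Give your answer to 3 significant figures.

12.2 A

n(Cu) = 18.3 / 63.55 = 0.2880 mol
Cu²⁺ + 2e⁻ → Cu, so n(e⁻) = 2 × 0.2880 = 0.5760 mol
Q = 0.5760 × 96485 = 55580 C
I = Q / t = 55580 / 4554 s = 12.2 A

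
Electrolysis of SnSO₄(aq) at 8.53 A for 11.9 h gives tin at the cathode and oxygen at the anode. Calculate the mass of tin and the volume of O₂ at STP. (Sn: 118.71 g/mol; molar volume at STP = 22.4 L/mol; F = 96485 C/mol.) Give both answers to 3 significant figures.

225 g Sn; 21.2 L O₂

Q = 8.53 × 42840 = 3.654×10^5 C; n(e⁻) = 3.654×10^5 / 96485 = 3.787 mol
Cathode: Sn²⁺ + 2e⁻ → Sn → n(Sn) = 3.787/2 = 1.894 mol → 225 g
Anode: 2H₂O → O₂ + 4H⁺ + 4e⁻ → n(O₂) = 3.787/4 = 0.9468 mol → 21.2 L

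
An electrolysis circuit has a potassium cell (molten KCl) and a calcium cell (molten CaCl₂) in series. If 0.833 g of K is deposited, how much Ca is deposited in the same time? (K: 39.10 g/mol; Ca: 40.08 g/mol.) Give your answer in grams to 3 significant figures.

n(K) = 0.833 / 39.10 = 0.02130 mol
K⁺ + e⁻ → K, so n(e⁻) = 0.02130 mol
In series, the same 0.02130 mol of electrons flows through the second cell.
Ca²⁺ + 2e⁻ → Ca, so n(Ca) = 0.02130 / 2 = 0.01065 mol
m(Ca) = 0.01065 × 40.08 = 0.427 g

0.427 g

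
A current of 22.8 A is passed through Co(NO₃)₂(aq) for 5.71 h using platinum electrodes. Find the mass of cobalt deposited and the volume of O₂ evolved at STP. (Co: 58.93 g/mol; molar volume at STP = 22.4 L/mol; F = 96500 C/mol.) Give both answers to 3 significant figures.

143 g Co; 27.2 L O₂

Q = 22.8 × 20556 = 4.687×10^5 C; n(e⁻) = 4.687×10^5 / 96500 = 4.857 mol
Cathode: Co²⁺ + 2e⁻ → Co → n(Co) = 4.857/2 = 2.429 mol → 143 g
Anode: 2H₂O → O₂ + 4H⁺ + 4e⁻ → n(O₂) = 4.857/4 = 1.214 mol → 27.2 L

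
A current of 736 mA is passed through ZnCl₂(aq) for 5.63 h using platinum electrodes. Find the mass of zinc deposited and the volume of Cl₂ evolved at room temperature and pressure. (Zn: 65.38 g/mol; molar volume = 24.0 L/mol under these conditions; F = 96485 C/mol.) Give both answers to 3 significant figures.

Q = 0.736 × 20268 = 14920 C; n(e⁻) = 14920 / 96485 = 0.1546 mol
Cathode: Zn²⁺ + 2e⁻ → Zn → n(Zn) = 0.1546/2 = 0.07730 mol → 5.05 g
Anode: 2Cl⁻ → Cl₂ + 2e⁻ → n(Cl₂) = 0.1546/2 = 0.07730 mol → 1.86 L

5.05 g Zn; 1.86 L Cl₂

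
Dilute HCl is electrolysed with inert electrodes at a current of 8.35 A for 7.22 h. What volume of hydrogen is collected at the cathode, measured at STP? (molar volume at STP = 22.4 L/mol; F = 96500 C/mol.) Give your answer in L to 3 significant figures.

25.2 L

Charge passed = 8.35 × 25992 = 2.170×10^5 C
n(e⁻) = Q/F = 2.170×10^5/96500 = 2.249 mol
2H⁺ + 2e⁻ → H₂, so n(H₂) = 2.249 / 2 = 1.125 mol
V = 1.125 × 22.4 = 25.20 L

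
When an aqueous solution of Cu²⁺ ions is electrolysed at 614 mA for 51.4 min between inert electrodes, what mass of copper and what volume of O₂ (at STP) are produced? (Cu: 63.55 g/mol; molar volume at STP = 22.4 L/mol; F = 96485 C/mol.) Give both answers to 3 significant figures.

0.624 g Cu; 0.110 L O₂

Q = 0.614 × 3084 = 1894 C; n(e⁻) = 1894 / 96485 = 0.01963 mol
Cathode: Cu²⁺ + 2e⁻ → Cu → n(Cu) = 0.01963/2 = 0.009815 mol → 0.624 g
Anode: 2H₂O → O₂ + 4H⁺ + 4e⁻ → n(O₂) = 0.01963/4 = 0.004908 mol → 0.110 L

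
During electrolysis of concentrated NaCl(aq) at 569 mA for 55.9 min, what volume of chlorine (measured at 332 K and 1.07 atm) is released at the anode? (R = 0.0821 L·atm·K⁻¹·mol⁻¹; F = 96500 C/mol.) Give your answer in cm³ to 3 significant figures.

Q = It = 0.569 × 3354 = 1908 C
Moles of electrons = 1908 / 96500 = 0.01977 mol
2Cl⁻ → Cl₂ + 2e⁻, so n(Cl₂) = 0.01977 / 2 = 0.009885 mol
V = nRT/P = 0.009885 × 0.0821 × 332 / 1.07 = 0.2518 L
= 252 cm³

252 cm³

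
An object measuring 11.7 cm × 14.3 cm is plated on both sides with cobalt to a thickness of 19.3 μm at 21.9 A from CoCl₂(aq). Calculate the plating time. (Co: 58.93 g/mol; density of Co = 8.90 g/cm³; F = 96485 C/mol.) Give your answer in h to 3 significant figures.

0.239 h

Plated area = 2 × 11.7 × 14.3 = 334.6 cm²
Volume = 334.6 × 19.3×10⁻⁴ cm = 0.6458 cm³
m(Co) = 0.6458 × 8.90 = 5.748 g
n(Co) = 5.748 / 58.93 = 0.09754 mol; n(e⁻) = 2 × 0.09754 = 0.1951 mol
Q = 0.1951 × 96485 = 18820 C
t = 18820 / 21.9 = 859.4 s = 0.239 h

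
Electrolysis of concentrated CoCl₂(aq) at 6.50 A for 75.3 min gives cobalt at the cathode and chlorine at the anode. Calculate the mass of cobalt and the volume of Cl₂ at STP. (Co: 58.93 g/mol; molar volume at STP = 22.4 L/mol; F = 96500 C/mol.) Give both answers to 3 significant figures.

8.97 g Co; 3.41 L Cl₂

Q = 6.50 × 4518 = 29370 C; n(e⁻) = 29370 / 96500 = 0.3044 mol
Cathode: Co²⁺ + 2e⁻ → Co → n(Co) = 0.3044/2 = 0.1522 mol → 8.97 g
Anode: 2Cl⁻ → Cl₂ + 2e⁻ → n(Cl₂) = 0.3044/2 = 0.1522 mol → 3.41 L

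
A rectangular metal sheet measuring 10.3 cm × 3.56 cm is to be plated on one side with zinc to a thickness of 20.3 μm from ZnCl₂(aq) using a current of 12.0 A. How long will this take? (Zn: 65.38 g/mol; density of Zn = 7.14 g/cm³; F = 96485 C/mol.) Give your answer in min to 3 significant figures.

2.18 min

Plated area = 10.3 × 3.56 = 36.67 cm²
Volume = 36.67 × 20.3×10⁻⁴ cm = 0.07444 cm³
m(Zn) = 0.07444 × 7.14 = 0.5315 g
n(Zn) = 0.5315 / 65.38 = 0.008129 mol; n(e⁻) = 2 × 0.008129 = 0.01626 mol
Q = 0.01626 × 96485 = 1569 C
t = 1569 / 12.0 = 130.8 s = 2.18 min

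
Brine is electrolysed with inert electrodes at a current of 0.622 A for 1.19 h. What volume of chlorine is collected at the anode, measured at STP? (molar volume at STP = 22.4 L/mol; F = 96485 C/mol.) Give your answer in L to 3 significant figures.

Q = It = 0.622 × 4284 = 2665 C
n(e⁻) = Q/F = 2665/96485 = 0.02762 mol
2Cl⁻ → Cl₂ + 2e⁻, so n(Cl₂) = 0.02762 / 2 = 0.01381 mol
V = 0.01381 × 22.4 = 0.3093 L

0.309 L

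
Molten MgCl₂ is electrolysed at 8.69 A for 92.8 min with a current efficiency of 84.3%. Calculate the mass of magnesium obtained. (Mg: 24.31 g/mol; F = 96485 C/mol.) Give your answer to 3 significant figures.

Q = 8.69 × 5568 = 48390 C
n(e⁻) = 48390 / 96485 = 0.5015 mol
Mg²⁺ + 2e⁻ → Mg, so theoretical m(Mg) = 0.2508 × 24.31 = 6.097 g
Actual mass = 84.3% × 6.097 = 5.14 g

5.14 g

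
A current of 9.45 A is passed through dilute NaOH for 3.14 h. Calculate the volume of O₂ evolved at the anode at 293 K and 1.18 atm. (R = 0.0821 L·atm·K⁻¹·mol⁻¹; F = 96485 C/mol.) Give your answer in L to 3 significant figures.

Q = It = 9.45 × 11304 = 1.068×10^5 C
n(e⁻) = Q/F = 1.068×10^5/96485 = 1.107 mol
2H₂O → O₂ + 4H⁺ + 4e⁻, so n(O₂) = 1.107 / 4 = 0.2768 mol
V = nRT/P = 0.2768 × 0.0821 × 293 / 1.18 = 5.643 L

5.64 L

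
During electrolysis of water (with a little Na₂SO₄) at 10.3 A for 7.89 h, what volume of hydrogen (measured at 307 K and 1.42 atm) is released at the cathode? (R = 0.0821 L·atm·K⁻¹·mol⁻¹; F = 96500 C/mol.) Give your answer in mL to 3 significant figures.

26900 mL

Charge passed = 10.3 × 28404 = 2.926×10^5 C
n(e⁻) = Q/F = 2.926×10^5/96500 = 3.032 mol
2H⁺ + 2e⁻ → H₂, so n(H₂) = 3.032 / 2 = 1.516 mol
V = nRT/P = 1.516 × 0.0821 × 307 / 1.42 = 26.91 L
= 26900 mL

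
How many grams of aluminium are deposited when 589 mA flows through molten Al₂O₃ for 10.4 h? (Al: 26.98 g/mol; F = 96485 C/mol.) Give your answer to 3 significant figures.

Charge passed = 0.589 × 37440 = 22050 C
Moles of electrons = 22050 / 96485 = 0.2285 mol
Al³⁺ + 3e⁻ → Al, so n(Al) = 0.2285 / 3 = 0.07617 mol
m = 0.07617 × 26.98 = 2.06 g

2.06 g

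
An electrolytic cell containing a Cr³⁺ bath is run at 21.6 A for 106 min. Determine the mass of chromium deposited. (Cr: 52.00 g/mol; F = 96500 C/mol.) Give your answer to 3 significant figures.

Q = It = 21.6 × 6360 = 1.374×10^5 C
Moles of electrons = 1.374×10^5 / 96500 = 1.424 mol
Cr³⁺ + 3e⁻ → Cr, so n(Cr) = 1.424 / 3 = 0.4747 mol
m = 0.4747 × 52.00 = 24.7 g

24.7 g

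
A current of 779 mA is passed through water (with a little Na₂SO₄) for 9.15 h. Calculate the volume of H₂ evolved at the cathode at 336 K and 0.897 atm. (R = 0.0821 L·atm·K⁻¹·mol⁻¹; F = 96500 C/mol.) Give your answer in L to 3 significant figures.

4.09 L

Q = 0.779 A × 32940 s = 25660 C
n(e⁻) = Q/F = 25660/96500 = 0.2659 mol
2H⁺ + 2e⁻ → H₂, so n(H₂) = 0.2659 / 2 = 0.1330 mol
V = nRT/P = 0.1330 × 0.0821 × 336 / 0.897 = 4.090 L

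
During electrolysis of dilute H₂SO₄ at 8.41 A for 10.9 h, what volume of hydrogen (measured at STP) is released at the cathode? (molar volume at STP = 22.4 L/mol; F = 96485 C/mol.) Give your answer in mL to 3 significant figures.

Q = It = 8.41 × 39240 = 3.300×10^5 C
n(e⁻) = Q/F = 3.300×10^5/96485 = 3.420 mol
2H⁺ + 2e⁻ → H₂, so n(H₂) = 3.420 / 2 = 1.710 mol
V = 1.710 × 22.4 = 38.30 L
= 38300 mL

38300 mL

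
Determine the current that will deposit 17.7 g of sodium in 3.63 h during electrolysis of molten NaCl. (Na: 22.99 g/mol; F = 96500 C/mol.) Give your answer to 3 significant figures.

n(Na) = 17.7 / 22.99 = 0.7699 mol
Na⁺ + e⁻ → Na, so n(e⁻) = 0.7699 mol
Q = 0.7699 × 96500 = 74300 C
I = Q / t = 74300 / 13068 s = 5.69 A

5.69 A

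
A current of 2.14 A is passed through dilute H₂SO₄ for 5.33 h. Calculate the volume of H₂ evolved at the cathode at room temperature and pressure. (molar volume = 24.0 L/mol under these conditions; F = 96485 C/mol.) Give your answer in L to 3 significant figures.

5.11 L

Charge passed = 2.14 × 19188 = 41060 C
n(e⁻) = 41060 / 96485 = 0.4256 mol
2H⁺ + 2e⁻ → H₂, so n(H₂) = 0.4256 / 2 = 0.2128 mol
V = 0.2128 × 24.0 = 5.107 L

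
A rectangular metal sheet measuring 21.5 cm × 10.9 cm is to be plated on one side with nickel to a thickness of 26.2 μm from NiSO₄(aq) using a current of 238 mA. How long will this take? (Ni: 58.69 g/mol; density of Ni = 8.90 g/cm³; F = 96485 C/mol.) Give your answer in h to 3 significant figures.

Plated area = 21.5 × 10.9 = 234.4 cm²
Volume = 234.4 × 26.2×10⁻⁴ cm = 0.6141 cm³
m(Ni) = 0.6141 × 8.90 = 5.465 g
n(Ni) = 5.465 / 58.69 = 0.09312 mol; n(e⁻) = 2 × 0.09312 = 0.1862 mol
Q = 0.1862 × 96485 = 17970 C
t = 17970 / 0.238 = 75500 s = 21.0 h

21.0 h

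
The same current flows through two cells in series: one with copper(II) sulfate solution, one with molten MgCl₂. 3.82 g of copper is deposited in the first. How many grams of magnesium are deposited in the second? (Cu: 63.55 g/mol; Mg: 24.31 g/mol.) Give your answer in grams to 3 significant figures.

n(Cu) = 3.82 / 63.55 = 0.06011 mol
Cu²⁺ + 2e⁻ → Cu, so n(e⁻) = 2 × 0.06011 = 0.1202 mol
Same current for the same time ⇒ same n(e⁻) = 0.1202 mol in both cells.
Mg²⁺ + 2e⁻ → Mg, so n(Mg) = 0.1202 / 2 = 0.06010 mol
m(Mg) = 0.06010 × 24.31 = 1.46 g

1.46 g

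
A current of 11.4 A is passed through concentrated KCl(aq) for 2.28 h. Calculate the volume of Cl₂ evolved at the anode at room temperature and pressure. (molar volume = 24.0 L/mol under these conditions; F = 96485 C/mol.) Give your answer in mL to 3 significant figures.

11600 mL

Q = It = 11.4 × 8208 = 93570 C
Moles of electrons = 93570 / 96485 = 0.9698 mol
2Cl⁻ → Cl₂ + 2e⁻, so n(Cl₂) = 0.9698 / 2 = 0.4849 mol
V = 0.4849 × 24.0 = 11.64 L
= 11600 mL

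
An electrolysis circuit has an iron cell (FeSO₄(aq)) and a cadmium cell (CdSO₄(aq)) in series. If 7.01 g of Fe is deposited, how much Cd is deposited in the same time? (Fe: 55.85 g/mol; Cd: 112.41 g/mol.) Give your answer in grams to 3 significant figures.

n(Fe) = 7.01 / 55.85 = 0.1255 mol
Fe²⁺ + 2e⁻ → Fe, so n(e⁻) = 2 × 0.1255 = 0.2510 mol
The cells are in series, so the same charge (and hence the same n(e⁻) = 0.2510 mol) passes through both.
Cd²⁺ + 2e⁻ → Cd, so n(Cd) = 0.2510 / 2 = 0.1255 mol
m(Cd) = 0.1255 × 112.41 = 14.1 g

14.1 g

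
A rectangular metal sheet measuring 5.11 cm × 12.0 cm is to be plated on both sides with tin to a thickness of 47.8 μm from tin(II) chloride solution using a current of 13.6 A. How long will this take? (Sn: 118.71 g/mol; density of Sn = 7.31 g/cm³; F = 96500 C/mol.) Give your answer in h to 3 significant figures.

Plated area = 2 × 5.11 × 12.0 = 122.6 cm²
Volume = 122.6 × 47.8×10⁻⁴ cm = 0.5860 cm³
m(Sn) = 0.5860 × 7.31 = 4.284 g
n(Sn) = 4.284 / 118.71 = 0.03609 mol; n(e⁻) = 2 × 0.03609 = 0.07218 mol
Q = 0.07218 × 96500 = 6965 C
t = 6965 / 13.6 = 512.1 s = 0.142 h

0.142 h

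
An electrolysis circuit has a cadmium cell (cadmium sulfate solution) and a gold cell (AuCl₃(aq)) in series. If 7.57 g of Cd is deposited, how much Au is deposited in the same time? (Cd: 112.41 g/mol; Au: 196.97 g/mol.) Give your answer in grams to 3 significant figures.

8.84 g

n(Cd) = 7.57 / 112.41 = 0.06734 mol
Cd²⁺ + 2e⁻ → Cd, so n(e⁻) = 2 × 0.06734 = 0.1347 mol
Same current for the same time ⇒ same n(e⁻) = 0.1347 mol in both cells.
Au³⁺ + 3e⁻ → Au, so n(Au) = 0.1347 / 3 = 0.04490 mol
m(Au) = 0.04490 × 196.97 = 8.84 g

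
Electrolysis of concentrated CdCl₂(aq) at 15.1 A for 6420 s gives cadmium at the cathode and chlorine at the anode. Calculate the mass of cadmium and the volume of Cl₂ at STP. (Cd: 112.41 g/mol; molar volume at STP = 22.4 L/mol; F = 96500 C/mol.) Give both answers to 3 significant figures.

Q = 15.1 × 6420 = 96940 C; n(e⁻) = 96940 / 96500 = 1.005 mol
Cathode: Cd²⁺ + 2e⁻ → Cd → n(Cd) = 1.005/2 = 0.5025 mol → 56.5 g
Anode: 2Cl⁻ → Cl₂ + 2e⁻ → n(Cl₂) = 1.005/2 = 0.5025 mol → 11.3 L

56.5 g Cd; 11.3 L Cl₂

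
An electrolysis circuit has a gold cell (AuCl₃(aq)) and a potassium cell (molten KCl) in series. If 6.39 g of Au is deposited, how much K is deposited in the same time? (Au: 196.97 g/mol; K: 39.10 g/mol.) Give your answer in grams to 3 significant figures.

3.81 g

n(Au) = 6.39 / 196.97 = 0.03244 mol
Au³⁺ + 3e⁻ → Au, so n(e⁻) = 3 × 0.03244 = 0.09732 mol
In series, the same 0.09732 mol of electrons flows through the second cell.
K⁺ + e⁻ → K, so n(K) = 0.09732 mol
m(K) = 0.09732 × 39.10 = 3.81 g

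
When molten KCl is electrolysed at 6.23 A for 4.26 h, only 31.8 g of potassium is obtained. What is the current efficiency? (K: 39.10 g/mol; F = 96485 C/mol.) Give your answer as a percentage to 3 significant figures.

Q = 6.23 × 15336 = 95540 C
n(e⁻) = 95540 / 96485 = 0.9902 mol
K⁺ + e⁻ → K, so theoretical n(K) = 0.9902 mol → 38.72 g
Efficiency = 31.8 / 38.72 = 0.8213 = 82.1%

82.1%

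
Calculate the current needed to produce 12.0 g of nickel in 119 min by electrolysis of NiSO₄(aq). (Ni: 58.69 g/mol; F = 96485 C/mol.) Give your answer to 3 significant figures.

5.53 A

n(Ni) = 12.0 / 58.69 = 0.2045 mol
Ni²⁺ + 2e⁻ → Ni, so n(e⁻) = 2 × 0.2045 = 0.4090 mol
Q = 0.4090 × 96485 = 39460 C
I = Q / t = 39460 / 7140 s = 5.53 A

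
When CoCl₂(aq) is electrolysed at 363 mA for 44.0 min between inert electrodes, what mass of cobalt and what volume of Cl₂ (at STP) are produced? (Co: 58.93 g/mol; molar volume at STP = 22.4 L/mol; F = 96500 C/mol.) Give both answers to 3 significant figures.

Q = 0.363 × 2640 = 958.3 C; n(e⁻) = 958.3 / 96500 = 0.009931 mol
Cathode: Co²⁺ + 2e⁻ → Co → n(Co) = 0.009931/2 = 0.004966 mol → 0.293 g
Anode: 2Cl⁻ → Cl₂ + 2e⁻ → n(Cl₂) = 0.009931/2 = 0.004966 mol → 0.111 L

0.293 g Co; 0.111 L Cl₂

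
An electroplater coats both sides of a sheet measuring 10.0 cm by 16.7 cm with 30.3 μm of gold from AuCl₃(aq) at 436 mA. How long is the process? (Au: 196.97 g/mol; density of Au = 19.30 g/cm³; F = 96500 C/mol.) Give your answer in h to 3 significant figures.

Plated area = 2 × 10.0 × 16.7 = 334.0 cm²
Volume = 334.0 × 30.3×10⁻⁴ cm = 1.012 cm³
m(Au) = 1.012 × 19.30 = 19.53 g
n(Au) = 19.53 / 196.97 = 0.09915 mol; n(e⁻) = 3 × 0.09915 = 0.2975 mol
Q = 0.2975 × 96500 = 28710 C
t = 28710 / 0.436 = 65850 s = 18.3 h

18.3 h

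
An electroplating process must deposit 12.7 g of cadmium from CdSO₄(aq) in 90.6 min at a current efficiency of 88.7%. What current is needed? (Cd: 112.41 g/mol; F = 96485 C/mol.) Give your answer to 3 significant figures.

n(Cd) = 12.7 / 112.41 = 0.1130 mol
Cd²⁺ + 2e⁻ → Cd, so n(e⁻) = 2 × 0.1130 = 0.2260 mol
Q = 0.2260 × 96485 / 0.887 = 24580 C
I = Q / t = 24580 / 5436 s = 4.52 A

4.52 A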